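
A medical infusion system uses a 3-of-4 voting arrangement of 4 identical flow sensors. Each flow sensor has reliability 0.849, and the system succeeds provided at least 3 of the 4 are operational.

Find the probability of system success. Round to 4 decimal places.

0.8892

R = Σ_{i=3}^{4} C(4,i) p^i (1−p)^{4−i} with p = 0.849
C(4,3)·0.849^3·0.151^1 = 0.369624
C(4,4)·0.849^4·0.151^0 = 0.519554
Sum = 0.8892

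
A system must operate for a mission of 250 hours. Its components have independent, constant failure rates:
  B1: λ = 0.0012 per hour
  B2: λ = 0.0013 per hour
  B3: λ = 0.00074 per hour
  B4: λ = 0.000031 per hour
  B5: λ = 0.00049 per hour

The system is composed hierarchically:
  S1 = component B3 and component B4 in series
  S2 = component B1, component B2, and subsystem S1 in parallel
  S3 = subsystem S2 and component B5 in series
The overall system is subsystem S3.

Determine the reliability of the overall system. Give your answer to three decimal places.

0.874

R(B1) = exp(−0.0012 × 250) = 0.74082
R(B2) = exp(−0.0013 × 250) = 0.72253
R(B3) = exp(−0.00074 × 250) = 0.83110
R(B4) = exp(−0.000031 × 250) = 0.99228
R(B5) = exp(−0.00049 × 250) = 0.88471
Series (B3 and B4): 0.83110 × 0.99228 = 0.82468
Parallel (B1, B2, and [0.82468]): 1 − (1 − 0.74082)(1 − 0.72253)(1 − 0.82468) = 0.98739
Series ([0.98739] and B5): 0.98739 × 0.88471 = 0.874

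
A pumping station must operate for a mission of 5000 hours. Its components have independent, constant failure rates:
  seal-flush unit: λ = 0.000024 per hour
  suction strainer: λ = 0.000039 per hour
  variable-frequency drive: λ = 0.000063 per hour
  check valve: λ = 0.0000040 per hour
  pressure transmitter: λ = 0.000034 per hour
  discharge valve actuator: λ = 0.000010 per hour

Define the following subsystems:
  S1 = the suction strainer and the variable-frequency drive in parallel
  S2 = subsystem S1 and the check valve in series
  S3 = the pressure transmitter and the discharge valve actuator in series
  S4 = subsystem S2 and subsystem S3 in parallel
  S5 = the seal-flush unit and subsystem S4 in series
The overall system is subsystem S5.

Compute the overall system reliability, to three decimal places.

0.875

R(seal-flush unit) = exp(−0.000024 × 5000) = 0.88692
R(suction strainer) = exp(−0.000039 × 5000) = 0.82283
R(variable-frequency drive) = exp(−0.000063 × 5000) = 0.72979
R(check valve) = exp(−0.0000040 × 5000) = 0.98020
R(pressure transmitter) = exp(−0.000034 × 5000) = 0.84366
R(discharge valve actuator) = exp(−0.000010 × 5000) = 0.95123
Parallel (suction strainer and variable-frequency drive): 1 − (1 − 0.82283)(1 − 0.72979) = 0.95213
Series ([0.95213] and check valve): 0.95213 × 0.98020 = 0.93328
Series (pressure transmitter and discharge valve actuator): 0.84366 × 0.95123 = 0.80251
Parallel ([0.93328] and [0.80251]): 1 − (1 − 0.93328)(1 − 0.80251) = 0.98682
Series (seal-flush unit and [0.98682]): 0.88692 × 0.98682 = 0.875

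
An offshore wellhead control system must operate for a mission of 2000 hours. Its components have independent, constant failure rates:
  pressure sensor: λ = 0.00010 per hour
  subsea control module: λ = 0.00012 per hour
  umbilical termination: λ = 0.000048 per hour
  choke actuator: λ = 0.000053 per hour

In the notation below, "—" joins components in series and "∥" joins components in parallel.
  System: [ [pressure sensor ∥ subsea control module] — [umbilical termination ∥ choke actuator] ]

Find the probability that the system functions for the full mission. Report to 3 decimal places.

0.952

R(pressure sensor) = exp(−0.00010 × 2000) = 0.81873
R(subsea control module) = exp(−0.00012 × 2000) = 0.78663
R(umbilical termination) = exp(−0.000048 × 2000) = 0.90846
R(choke actuator) = exp(−0.000053 × 2000) = 0.89942
Parallel (pressure sensor and subsea control module): 1 − (1 − 0.81873)(1 − 0.78663) = 0.96132
Parallel (umbilical termination and choke actuator): 1 − (1 − 0.90846)(1 − 0.89942) = 0.99079
Series ([0.96132] and [0.99079]): 0.96132 × 0.99079 = 0.952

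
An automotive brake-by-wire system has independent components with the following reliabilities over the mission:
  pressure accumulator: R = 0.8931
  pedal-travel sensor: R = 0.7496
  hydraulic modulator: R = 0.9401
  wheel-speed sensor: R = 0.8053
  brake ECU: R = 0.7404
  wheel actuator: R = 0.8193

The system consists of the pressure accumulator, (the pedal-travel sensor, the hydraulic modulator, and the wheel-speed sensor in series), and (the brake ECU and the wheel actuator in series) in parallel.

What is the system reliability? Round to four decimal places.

0.9818

Series (pedal-travel sensor, hydraulic modulator, and wheel-speed sensor): 0.749600 × 0.940100 × 0.805300 = 0.567494
Series (brake ECU and wheel actuator): 0.740400 × 0.819300 = 0.606610
Parallel (pressure accumulator, [0.567494], and [0.606610]): 1 − (1 − 0.893100)(1 − 0.567494)(1 − 0.606610) = 0.9818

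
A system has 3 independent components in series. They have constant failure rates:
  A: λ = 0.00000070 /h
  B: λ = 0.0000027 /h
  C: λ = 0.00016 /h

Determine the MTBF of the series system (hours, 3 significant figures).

6120

Series of exponential components: λ_sys = Σ λ_i
λ_sys = 0.00000070 + 0.0000027 + 0.00016 = 1.6340e-04 /h
MTBF = 1 / λ_sys = 6120 h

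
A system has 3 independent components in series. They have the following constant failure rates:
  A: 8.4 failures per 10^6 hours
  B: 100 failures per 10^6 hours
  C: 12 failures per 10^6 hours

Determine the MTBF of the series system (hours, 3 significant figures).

8310

Series of exponential components: λ_sys = Σ λ_i
λ_sys = 0.0000084 + 0.00010 + 0.000012 = 1.2040e-04 /h
MTBF = 1 / λ_sys = 8310 h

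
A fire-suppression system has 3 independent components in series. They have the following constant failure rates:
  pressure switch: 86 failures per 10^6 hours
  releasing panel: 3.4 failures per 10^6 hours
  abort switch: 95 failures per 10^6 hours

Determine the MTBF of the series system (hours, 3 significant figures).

5420

Series of exponential components: λ_sys = Σ λ_i
λ_sys = 0.000086 + 0.0000034 + 0.000095 = 1.8440e-04 /h
MTBF = 1 / λ_sys = 5420 h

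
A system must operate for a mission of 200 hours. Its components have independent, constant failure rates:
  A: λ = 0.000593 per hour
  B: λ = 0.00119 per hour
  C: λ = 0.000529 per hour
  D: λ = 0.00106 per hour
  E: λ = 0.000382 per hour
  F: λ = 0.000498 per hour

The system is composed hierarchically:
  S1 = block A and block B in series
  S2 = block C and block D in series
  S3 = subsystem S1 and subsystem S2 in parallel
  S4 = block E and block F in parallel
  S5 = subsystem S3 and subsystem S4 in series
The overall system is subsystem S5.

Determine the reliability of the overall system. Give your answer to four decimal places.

0.9119

R(A) = exp(−0.000593 × 200) = 0.888163
R(B) = exp(−0.00119 × 200) = 0.788203
R(C) = exp(−0.000529 × 200) = 0.899605
R(D) = exp(−0.00106 × 200) = 0.808965
R(E) = exp(−0.000382 × 200) = 0.926446
R(F) = exp(−0.000498 × 200) = 0.905199
Series (A and B): 0.888163 × 0.788203 = 0.700053
Series (C and D): 0.899605 × 0.808965 = 0.727749
Parallel ([0.700053] and [0.727749]): 1 − (1 − 0.700053)(1 − 0.727749) = 0.918339
Parallel (E and F): 1 − (1 − 0.926446)(1 − 0.905199) = 0.993027
Series ([0.918339] and [0.993027]): 0.918339 × 0.993027 = 0.9119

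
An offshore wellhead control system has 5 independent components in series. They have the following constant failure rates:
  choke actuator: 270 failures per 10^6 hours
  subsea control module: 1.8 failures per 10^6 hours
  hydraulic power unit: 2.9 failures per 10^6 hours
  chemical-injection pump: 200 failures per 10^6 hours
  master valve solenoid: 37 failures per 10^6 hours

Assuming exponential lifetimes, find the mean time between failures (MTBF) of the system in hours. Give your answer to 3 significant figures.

Series of exponential components: λ_sys = Σ λ_i
λ_sys = 0.00027 + 0.0000018 + 0.0000029 + 0.00020 + 0.000037 = 5.1170e-04 /h
MTBF = 1 / λ_sys = 1950 h

1950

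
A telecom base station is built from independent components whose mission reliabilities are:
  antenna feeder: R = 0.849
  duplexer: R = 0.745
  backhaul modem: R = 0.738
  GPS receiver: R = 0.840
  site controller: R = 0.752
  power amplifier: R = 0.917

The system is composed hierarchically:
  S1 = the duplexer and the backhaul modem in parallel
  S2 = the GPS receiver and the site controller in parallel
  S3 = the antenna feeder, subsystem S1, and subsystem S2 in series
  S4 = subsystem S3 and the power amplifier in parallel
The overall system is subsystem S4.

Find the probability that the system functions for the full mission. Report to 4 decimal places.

Parallel (duplexer and backhaul modem): 1 − (1 − 0.745000)(1 − 0.738000) = 0.933190
Parallel (GPS receiver and site controller): 1 − (1 − 0.840000)(1 − 0.752000) = 0.960320
Series (antenna feeder, [0.933190], and [0.960320]): 0.849000 × 0.933190 × 0.960320 = 0.760841
Parallel ([0.760841] and power amplifier): 1 − (1 − 0.760841)(1 − 0.917000) = 0.9801

0.9801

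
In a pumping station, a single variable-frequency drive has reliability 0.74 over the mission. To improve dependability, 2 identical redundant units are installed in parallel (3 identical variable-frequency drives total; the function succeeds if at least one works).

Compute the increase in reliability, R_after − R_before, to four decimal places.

R_before = 0.74
R_after = 1 − (1 − 0.74)^3 = 0.9824
ΔR = 0.9824 − 0.74 = 0.2424

0.2424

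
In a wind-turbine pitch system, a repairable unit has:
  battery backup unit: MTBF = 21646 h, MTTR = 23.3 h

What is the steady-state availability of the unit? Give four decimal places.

A(battery backup unit) = MTBF/(MTBF+MTTR) = 21646/(21646+23.3) = 0.9989

0.9989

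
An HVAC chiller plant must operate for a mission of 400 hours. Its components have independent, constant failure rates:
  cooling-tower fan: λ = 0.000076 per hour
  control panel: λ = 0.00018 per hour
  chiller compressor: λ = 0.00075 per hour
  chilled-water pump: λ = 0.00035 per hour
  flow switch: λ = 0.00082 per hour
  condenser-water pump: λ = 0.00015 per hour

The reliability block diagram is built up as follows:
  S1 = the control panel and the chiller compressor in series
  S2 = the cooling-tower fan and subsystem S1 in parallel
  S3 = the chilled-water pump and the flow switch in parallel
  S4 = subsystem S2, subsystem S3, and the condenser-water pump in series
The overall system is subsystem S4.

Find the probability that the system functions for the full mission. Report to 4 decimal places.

R(cooling-tower fan) = exp(−0.000076 × 400) = 0.970057
R(control panel) = exp(−0.00018 × 400) = 0.930531
R(chiller compressor) = exp(−0.00075 × 400) = 0.740818
R(chilled-water pump) = exp(−0.00035 × 400) = 0.869358
R(flow switch) = exp(−0.00082 × 400) = 0.720363
R(condenser-water pump) = exp(−0.00015 × 400) = 0.941765
Series (control panel and chiller compressor): 0.930531 × 0.740818 = 0.689354
Parallel (cooling-tower fan and [0.689354]): 1 − (1 − 0.970057)(1 − 0.689354) = 0.990698
Parallel (chilled-water pump and flow switch): 1 − (1 − 0.869358)(1 − 0.720363) = 0.963468
Series ([0.990698], [0.963468], and condenser-water pump): 0.990698 × 0.963468 × 0.941765 = 0.8989

0.8989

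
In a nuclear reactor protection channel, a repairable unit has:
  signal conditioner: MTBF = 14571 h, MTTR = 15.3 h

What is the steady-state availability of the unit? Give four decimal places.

A(signal conditioner) = MTBF/(MTBF+MTTR) = 14571/(14571+15.3) = 0.9990

0.9990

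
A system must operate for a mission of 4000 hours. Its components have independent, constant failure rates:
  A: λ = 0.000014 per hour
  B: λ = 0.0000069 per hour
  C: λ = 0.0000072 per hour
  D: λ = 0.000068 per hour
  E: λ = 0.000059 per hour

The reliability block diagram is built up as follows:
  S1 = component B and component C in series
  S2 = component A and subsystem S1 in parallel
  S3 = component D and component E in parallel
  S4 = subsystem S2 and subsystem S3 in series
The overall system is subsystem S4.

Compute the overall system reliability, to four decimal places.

R(A) = exp(−0.000014 × 4000) = 0.945539
R(B) = exp(−0.0000069 × 4000) = 0.972777
R(C) = exp(−0.0000072 × 4000) = 0.971611
R(D) = exp(−0.000068 × 4000) = 0.761854
R(E) = exp(−0.000059 × 4000) = 0.789781
Series (B and C): 0.972777 × 0.971611 = 0.945161
Parallel (A and [0.945161]): 1 − (1 − 0.945539)(1 − 0.945161) = 0.997013
Parallel (D and E): 1 − (1 − 0.761854)(1 − 0.789781) = 0.949937
Series ([0.997013] and [0.949937]): 0.997013 × 0.949937 = 0.9471

0.9471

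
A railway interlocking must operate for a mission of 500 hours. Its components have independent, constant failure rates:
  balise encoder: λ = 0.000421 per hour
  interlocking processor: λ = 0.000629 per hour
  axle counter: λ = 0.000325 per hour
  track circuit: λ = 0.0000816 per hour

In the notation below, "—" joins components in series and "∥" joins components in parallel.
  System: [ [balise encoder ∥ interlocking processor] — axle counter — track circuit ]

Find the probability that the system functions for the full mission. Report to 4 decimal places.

R(balise encoder) = exp(−0.000421 × 500) = 0.810179
R(interlocking processor) = exp(−0.000629 × 500) = 0.730154
R(axle counter) = exp(−0.000325 × 500) = 0.850016
R(track circuit) = exp(−0.0000816 × 500) = 0.960021
Parallel (balise encoder and interlocking processor): 1 − (1 − 0.810179)(1 − 0.730154) = 0.948778
Series ([0.948778], axle counter, and track circuit): 0.948778 × 0.850016 × 0.960021 = 0.7742

0.7742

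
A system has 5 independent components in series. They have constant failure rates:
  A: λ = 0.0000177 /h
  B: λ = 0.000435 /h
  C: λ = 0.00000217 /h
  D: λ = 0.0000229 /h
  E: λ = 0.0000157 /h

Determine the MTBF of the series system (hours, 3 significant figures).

2030

Series of exponential components: λ_sys = Σ λ_i
λ_sys = 0.0000177 + 0.000435 + 0.00000217 + 0.0000229 + 0.0000157 = 4.9347e-04 /h
MTBF = 1 / λ_sys = 2030 h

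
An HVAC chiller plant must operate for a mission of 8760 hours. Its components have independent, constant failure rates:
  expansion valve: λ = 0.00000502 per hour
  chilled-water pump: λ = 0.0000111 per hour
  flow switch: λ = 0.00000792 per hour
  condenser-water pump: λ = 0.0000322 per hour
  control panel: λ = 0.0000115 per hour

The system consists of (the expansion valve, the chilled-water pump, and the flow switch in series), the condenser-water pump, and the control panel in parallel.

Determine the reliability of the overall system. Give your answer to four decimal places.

0.9955

R(expansion valve) = exp(−0.00000502 × 8760) = 0.956978
R(chilled-water pump) = exp(−0.0000111 × 8760) = 0.907342
R(flow switch) = exp(−0.00000792 × 8760) = 0.932973
R(condenser-water pump) = exp(−0.0000322 × 8760) = 0.754219
R(control panel) = exp(−0.0000115 × 8760) = 0.904168
Series (expansion valve, chilled-water pump, and flow switch): 0.956978 × 0.907342 × 0.932973 = 0.810106
Parallel ([0.810106], condenser-water pump, and control panel): 1 − (1 − 0.810106)(1 − 0.754219)(1 − 0.904168) = 0.9955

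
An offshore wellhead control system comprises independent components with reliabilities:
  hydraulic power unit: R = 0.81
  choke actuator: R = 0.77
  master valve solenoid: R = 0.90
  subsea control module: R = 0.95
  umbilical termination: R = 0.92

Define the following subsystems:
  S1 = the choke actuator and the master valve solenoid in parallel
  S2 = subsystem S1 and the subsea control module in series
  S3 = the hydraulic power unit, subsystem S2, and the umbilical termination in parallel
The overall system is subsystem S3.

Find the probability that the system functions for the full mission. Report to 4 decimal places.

0.9989

Parallel (choke actuator and master valve solenoid): 1 − (1 − 0.770000)(1 − 0.900000) = 0.977000
Series ([0.977000] and subsea control module): 0.977000 × 0.950000 = 0.928150
Parallel (hydraulic power unit, [0.928150], and umbilical termination): 1 − (1 − 0.810000)(1 − 0.928150)(1 − 0.920000) = 0.9989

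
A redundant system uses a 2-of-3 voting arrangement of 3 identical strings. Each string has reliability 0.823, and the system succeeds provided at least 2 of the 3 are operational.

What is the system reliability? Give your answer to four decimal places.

0.9171

R = Σ_{i=2}^{3} C(3,i) p^i (1−p)^{3−i} with p = 0.823
C(3,2)·0.823^2·0.177^1 = 0.359662
C(3,3)·0.823^3·0.177^0 = 0.557442
Sum = 0.9171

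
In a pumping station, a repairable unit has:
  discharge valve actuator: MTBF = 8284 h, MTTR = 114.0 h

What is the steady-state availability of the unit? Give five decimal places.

0.98643

A(discharge valve actuator) = MTBF/(MTBF+MTTR) = 8284/(8284+114.0) = 0.98643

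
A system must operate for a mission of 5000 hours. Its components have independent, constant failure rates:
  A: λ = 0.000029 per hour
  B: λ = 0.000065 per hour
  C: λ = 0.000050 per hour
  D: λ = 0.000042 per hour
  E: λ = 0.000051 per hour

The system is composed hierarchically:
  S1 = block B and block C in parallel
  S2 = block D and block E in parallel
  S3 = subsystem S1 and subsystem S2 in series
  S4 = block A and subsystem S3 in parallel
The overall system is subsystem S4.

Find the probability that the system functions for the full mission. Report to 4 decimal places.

R(A) = exp(−0.000029 × 5000) = 0.865022
R(B) = exp(−0.000065 × 5000) = 0.722527
R(C) = exp(−0.000050 × 5000) = 0.778801
R(D) = exp(−0.000042 × 5000) = 0.810584
R(E) = exp(−0.000051 × 5000) = 0.774916
Parallel (B and C): 1 − (1 − 0.722527)(1 − 0.778801) = 0.938623
Parallel (D and E): 1 − (1 − 0.810584)(1 − 0.774916) = 0.957365
Series ([0.938623] and [0.957365]): 0.938623 × 0.957365 = 0.898605
Parallel (A and [0.898605]): 1 − (1 − 0.865022)(1 − 0.898605) = 0.9863

0.9863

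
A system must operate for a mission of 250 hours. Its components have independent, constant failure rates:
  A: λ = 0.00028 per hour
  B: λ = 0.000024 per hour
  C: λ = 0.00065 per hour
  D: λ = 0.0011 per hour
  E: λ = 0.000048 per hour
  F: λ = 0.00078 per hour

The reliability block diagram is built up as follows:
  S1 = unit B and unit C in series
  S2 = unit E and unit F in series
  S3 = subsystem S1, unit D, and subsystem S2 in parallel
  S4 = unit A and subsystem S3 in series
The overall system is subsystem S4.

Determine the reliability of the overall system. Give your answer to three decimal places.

0.926

R(A) = exp(−0.00028 × 250) = 0.93239
R(B) = exp(−0.000024 × 250) = 0.99402
R(C) = exp(−0.00065 × 250) = 0.85002
R(D) = exp(−0.0011 × 250) = 0.75957
R(E) = exp(−0.000048 × 250) = 0.98807
R(F) = exp(−0.00078 × 250) = 0.82283
Series (B and C): 0.99402 × 0.85002 = 0.84494
Series (E and F): 0.98807 × 0.82283 = 0.81301
Parallel ([0.84494], D, and [0.81301]): 1 − (1 − 0.84494)(1 − 0.75957)(1 − 0.81301) = 0.99303
Series (A and [0.99303]): 0.93239 × 0.99303 = 0.926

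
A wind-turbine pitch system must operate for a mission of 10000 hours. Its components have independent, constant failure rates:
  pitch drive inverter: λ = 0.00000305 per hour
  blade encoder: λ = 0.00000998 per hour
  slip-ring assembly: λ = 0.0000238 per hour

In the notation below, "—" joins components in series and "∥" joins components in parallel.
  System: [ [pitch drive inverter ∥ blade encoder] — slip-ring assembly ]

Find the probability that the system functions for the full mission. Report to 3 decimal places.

R(pitch drive inverter) = exp(−0.00000305 × 10000) = 0.96996
R(blade encoder) = exp(−0.00000998 × 10000) = 0.90502
R(slip-ring assembly) = exp(−0.0000238 × 10000) = 0.78820
Parallel (pitch drive inverter and blade encoder): 1 − (1 − 0.96996)(1 − 0.90502) = 0.99715
Series ([0.99715] and slip-ring assembly): 0.99715 × 0.78820 = 0.786

0.786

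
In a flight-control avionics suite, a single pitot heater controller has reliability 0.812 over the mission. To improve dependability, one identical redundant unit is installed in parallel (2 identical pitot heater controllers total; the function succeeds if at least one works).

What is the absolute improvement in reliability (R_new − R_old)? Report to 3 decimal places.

R_before = 0.812
R_after = 1 − (1 − 0.812)^2 = 0.965
ΔR = 0.965 − 0.812 = 0.153

0.153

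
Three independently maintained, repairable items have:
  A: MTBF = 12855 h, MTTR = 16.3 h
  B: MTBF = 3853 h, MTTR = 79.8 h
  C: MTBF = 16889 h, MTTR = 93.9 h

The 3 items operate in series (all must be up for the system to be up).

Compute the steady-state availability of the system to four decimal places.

0.9731

A(A) = MTBF/(MTBF+MTTR) = 12855/(12855+16.3) = 0.998734
A(B) = MTBF/(MTBF+MTTR) = 3853/(3853+79.8) = 0.979709
A(C) = MTBF/(MTBF+MTTR) = 16889/(16889+93.9) = 0.994471
Series availability: 0.998734 × 0.979709 × 0.994471 = 0.9731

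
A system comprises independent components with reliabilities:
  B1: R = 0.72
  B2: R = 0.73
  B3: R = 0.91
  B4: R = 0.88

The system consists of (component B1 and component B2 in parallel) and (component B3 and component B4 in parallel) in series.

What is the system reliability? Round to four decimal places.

0.9144

Parallel (B1 and B2): 1 − (1 − 0.720000)(1 − 0.730000) = 0.924400
Parallel (B3 and B4): 1 − (1 − 0.910000)(1 − 0.880000) = 0.989200
Series ([0.924400] and [0.989200]): 0.924400 × 0.989200 = 0.9144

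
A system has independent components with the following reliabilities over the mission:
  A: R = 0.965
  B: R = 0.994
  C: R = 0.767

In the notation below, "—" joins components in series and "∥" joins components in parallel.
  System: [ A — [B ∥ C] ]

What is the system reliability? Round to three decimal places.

0.964

Parallel (B and C): 1 − (1 − 0.99400)(1 − 0.76700) = 0.99860
Series (A and [0.99860]): 0.96500 × 0.99860 = 0.964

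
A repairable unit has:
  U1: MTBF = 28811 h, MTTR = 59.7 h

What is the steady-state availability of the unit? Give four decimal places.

A(U1) = MTBF/(MTBF+MTTR) = 28811/(28811+59.7) = 0.9979

0.9979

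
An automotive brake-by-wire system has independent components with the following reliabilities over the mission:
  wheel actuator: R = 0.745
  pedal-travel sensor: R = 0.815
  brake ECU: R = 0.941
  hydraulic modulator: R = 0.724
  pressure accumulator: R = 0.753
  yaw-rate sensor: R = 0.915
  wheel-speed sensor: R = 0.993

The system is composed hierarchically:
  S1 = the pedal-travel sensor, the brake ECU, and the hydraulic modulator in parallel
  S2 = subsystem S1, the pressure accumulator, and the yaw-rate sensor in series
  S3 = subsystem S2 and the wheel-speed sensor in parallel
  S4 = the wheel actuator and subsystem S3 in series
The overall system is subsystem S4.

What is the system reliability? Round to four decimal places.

0.7434

Parallel (pedal-travel sensor, brake ECU, and hydraulic modulator): 1 − (1 − 0.815000)(1 − 0.941000)(1 − 0.724000) = 0.996987
Series ([0.996987], pressure accumulator, and yaw-rate sensor): 0.996987 × 0.753000 × 0.915000 = 0.686919
Parallel ([0.686919] and wheel-speed sensor): 1 − (1 − 0.686919)(1 − 0.993000) = 0.997808
Series (wheel actuator and [0.997808]): 0.745000 × 0.997808 = 0.7434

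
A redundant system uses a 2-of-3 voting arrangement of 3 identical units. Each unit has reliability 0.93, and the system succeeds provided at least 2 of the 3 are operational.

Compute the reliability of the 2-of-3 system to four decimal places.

R = Σ_{i=2}^{3} C(3,i) p^i (1−p)^{3−i} with p = 0.93
C(3,2)·0.93^2·0.07^1 = 0.181629
C(3,3)·0.93^3·0.07^0 = 0.804357
Sum = 0.9860

0.9860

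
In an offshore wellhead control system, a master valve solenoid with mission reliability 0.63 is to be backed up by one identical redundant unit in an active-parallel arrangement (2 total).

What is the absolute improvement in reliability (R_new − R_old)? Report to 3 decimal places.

R_before = 0.63
R_after = 1 − (1 − 0.63)^2 = 0.863
ΔR = 0.863 − 0.63 = 0.233

0.233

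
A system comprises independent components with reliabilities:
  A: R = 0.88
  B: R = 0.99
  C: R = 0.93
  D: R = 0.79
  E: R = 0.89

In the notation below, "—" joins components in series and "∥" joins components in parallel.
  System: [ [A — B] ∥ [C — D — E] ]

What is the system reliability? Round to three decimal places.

Series (A and B): 0.88000 × 0.99000 = 0.87120
Series (C, D, and E): 0.93000 × 0.79000 × 0.89000 = 0.65388
Parallel ([0.87120] and [0.65388]): 1 − (1 − 0.87120)(1 − 0.65388) = 0.955

0.955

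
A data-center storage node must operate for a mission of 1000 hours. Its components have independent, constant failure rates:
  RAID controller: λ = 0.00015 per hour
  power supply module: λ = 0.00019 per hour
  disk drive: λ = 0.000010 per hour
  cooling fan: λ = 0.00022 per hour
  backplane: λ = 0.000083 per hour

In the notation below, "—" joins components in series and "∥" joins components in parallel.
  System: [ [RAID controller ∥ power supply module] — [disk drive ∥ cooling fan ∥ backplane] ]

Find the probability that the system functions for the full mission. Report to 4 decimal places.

R(RAID controller) = exp(−0.00015 × 1000) = 0.860708
R(power supply module) = exp(−0.00019 × 1000) = 0.826959
R(disk drive) = exp(−0.000010 × 1000) = 0.990050
R(cooling fan) = exp(−0.00022 × 1000) = 0.802519
R(backplane) = exp(−0.000083 × 1000) = 0.920351
Parallel (RAID controller and power supply module): 1 − (1 − 0.860708)(1 − 0.826959) = 0.975897
Parallel (disk drive, cooling fan, and backplane): 1 − (1 − 0.990050)(1 − 0.802519)(1 − 0.920351) = 0.999843
Series ([0.975897] and [0.999843]): 0.975897 × 0.999843 = 0.9757

0.9757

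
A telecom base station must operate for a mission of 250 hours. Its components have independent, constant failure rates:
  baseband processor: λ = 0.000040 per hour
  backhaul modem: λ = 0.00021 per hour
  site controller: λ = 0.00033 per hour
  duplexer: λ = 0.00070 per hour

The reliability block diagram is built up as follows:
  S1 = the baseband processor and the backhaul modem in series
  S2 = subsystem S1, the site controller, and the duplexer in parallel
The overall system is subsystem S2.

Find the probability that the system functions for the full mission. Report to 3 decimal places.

0.999

R(baseband processor) = exp(−0.000040 × 250) = 0.99005
R(backhaul modem) = exp(−0.00021 × 250) = 0.94885
R(site controller) = exp(−0.00033 × 250) = 0.92081
R(duplexer) = exp(−0.00070 × 250) = 0.83946
Series (baseband processor and backhaul modem): 0.99005 × 0.94885 = 0.93941
Parallel ([0.93941], site controller, and duplexer): 1 − (1 − 0.93941)(1 − 0.92081)(1 − 0.83946) = 0.999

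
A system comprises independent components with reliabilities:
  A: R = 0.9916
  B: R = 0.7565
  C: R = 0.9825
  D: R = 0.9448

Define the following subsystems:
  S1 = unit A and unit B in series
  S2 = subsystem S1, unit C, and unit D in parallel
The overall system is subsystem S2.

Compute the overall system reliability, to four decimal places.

0.9998

Series (A and B): 0.991600 × 0.756500 = 0.750145
Parallel ([0.750145], C, and D): 1 − (1 − 0.750145)(1 − 0.982500)(1 − 0.944800) = 0.9998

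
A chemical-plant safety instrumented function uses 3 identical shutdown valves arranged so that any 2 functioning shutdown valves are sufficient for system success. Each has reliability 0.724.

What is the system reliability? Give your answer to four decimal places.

0.8135

R = Σ_{i=2}^{3} C(3,i) p^i (1−p)^{3−i} with p = 0.724
C(3,2)·0.724^2·0.276^1 = 0.434018
C(3,3)·0.724^3·0.276^0 = 0.379503
Sum = 0.8135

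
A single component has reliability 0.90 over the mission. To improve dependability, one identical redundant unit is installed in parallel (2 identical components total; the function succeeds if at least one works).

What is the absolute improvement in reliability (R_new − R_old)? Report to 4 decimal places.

R_before = 0.90
R_after = 1 − (1 − 0.90)^2 = 0.9900
ΔR = 0.9900 − 0.90 = 0.0900

0.0900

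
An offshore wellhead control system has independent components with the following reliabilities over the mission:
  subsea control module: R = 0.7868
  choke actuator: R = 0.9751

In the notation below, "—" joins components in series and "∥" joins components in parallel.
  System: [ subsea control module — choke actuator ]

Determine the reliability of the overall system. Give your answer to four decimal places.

Series (subsea control module and choke actuator): 0.786800 × 0.975100 = 0.7672

0.7672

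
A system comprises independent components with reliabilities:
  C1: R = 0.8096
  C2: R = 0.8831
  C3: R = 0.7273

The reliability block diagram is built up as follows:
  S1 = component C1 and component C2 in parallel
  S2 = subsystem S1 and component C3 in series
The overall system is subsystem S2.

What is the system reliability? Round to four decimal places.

0.7111

Parallel (C1 and C2): 1 − (1 − 0.809600)(1 − 0.883100) = 0.977742
Series ([0.977742] and C3): 0.977742 × 0.727300 = 0.7111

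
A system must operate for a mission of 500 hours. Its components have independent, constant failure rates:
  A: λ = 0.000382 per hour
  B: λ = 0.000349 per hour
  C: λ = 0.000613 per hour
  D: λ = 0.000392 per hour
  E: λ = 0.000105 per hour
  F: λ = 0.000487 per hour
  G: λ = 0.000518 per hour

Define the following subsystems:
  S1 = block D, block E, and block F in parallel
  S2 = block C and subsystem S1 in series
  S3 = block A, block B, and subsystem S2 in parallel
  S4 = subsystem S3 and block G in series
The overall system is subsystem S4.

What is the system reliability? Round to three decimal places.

R(A) = exp(−0.000382 × 500) = 0.82613
R(B) = exp(−0.000349 × 500) = 0.83988
R(C) = exp(−0.000613 × 500) = 0.73602
R(D) = exp(−0.000392 × 500) = 0.82201
R(E) = exp(−0.000105 × 500) = 0.94885
R(F) = exp(−0.000487 × 500) = 0.78388
R(G) = exp(−0.000518 × 500) = 0.77182
Parallel (D, E, and F): 1 − (1 − 0.82201)(1 − 0.94885)(1 − 0.78388) = 0.99803
Series (C and [0.99803]): 0.73602 × 0.99803 = 0.73457
Parallel (A, B, and [0.73457]): 1 − (1 − 0.82613)(1 − 0.83988)(1 − 0.73457) = 0.99261
Series ([0.99261] and G): 0.99261 × 0.77182 = 0.766

0.766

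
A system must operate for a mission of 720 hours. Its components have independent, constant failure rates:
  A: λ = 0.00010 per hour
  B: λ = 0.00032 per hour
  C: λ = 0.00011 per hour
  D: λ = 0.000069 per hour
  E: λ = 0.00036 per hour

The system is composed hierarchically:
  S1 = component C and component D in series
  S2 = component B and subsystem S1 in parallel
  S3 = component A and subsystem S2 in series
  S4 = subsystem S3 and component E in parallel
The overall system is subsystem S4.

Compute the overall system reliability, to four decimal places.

0.9789

R(A) = exp(−0.00010 × 720) = 0.930531
R(B) = exp(−0.00032 × 720) = 0.794216
R(C) = exp(−0.00011 × 720) = 0.923855
R(D) = exp(−0.000069 × 720) = 0.951534
R(E) = exp(−0.00036 × 720) = 0.771669
Series (C and D): 0.923855 × 0.951534 = 0.879079
Parallel (B and [0.879079]): 1 − (1 − 0.794216)(1 − 0.879079) = 0.975116
Series (A and [0.975116]): 0.930531 × 0.975116 = 0.907376
Parallel ([0.907376] and E): 1 − (1 − 0.907376)(1 − 0.771669) = 0.9789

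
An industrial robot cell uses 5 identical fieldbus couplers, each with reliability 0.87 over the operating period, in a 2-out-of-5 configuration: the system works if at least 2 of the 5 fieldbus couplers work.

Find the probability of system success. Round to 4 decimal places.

0.9987

R = Σ_{i=2}^{5} C(5,i) p^i (1−p)^{5−i} with p = 0.87
C(5,2)·0.87^2·0.13^3 = 0.016629
C(5,3)·0.87^3·0.13^2 = 0.111287
C(5,4)·0.87^4·0.13^1 = 0.372383
C(5,5)·0.87^5·0.13^0 = 0.498421
Sum = 0.9987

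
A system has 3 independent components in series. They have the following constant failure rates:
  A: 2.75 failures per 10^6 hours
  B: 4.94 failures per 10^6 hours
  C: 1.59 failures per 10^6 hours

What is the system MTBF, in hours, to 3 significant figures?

Series of exponential components: λ_sys = Σ λ_i
λ_sys = 0.00000275 + 0.00000494 + 0.00000159 = 9.2800e-06 /h
MTBF = 1 / λ_sys = 108000 h

108000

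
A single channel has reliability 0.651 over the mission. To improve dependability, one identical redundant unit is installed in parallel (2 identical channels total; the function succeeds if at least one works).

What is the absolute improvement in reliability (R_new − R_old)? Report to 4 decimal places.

R_before = 0.651
R_after = 1 − (1 − 0.651)^2 = 0.8782
ΔR = 0.8782 − 0.651 = 0.2272

0.2272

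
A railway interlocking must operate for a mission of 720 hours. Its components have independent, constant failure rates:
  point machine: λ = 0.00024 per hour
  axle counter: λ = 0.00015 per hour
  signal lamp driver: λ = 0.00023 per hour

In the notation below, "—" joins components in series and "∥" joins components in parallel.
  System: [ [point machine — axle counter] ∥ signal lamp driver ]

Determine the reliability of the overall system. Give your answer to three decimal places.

R(point machine) = exp(−0.00024 × 720) = 0.84131
R(axle counter) = exp(−0.00015 × 720) = 0.89763
R(signal lamp driver) = exp(−0.00023 × 720) = 0.84739
Series (point machine and axle counter): 0.84131 × 0.89763 = 0.75519
Parallel ([0.75519] and signal lamp driver): 1 − (1 − 0.75519)(1 − 0.84739) = 0.963

0.963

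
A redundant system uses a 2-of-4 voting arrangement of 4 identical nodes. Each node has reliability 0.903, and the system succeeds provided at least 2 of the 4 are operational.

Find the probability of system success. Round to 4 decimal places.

0.9966

R = Σ_{i=2}^{4} C(4,i) p^i (1−p)^{4−i} with p = 0.903
C(4,2)·0.903^2·0.097^2 = 0.046033
C(4,3)·0.903^3·0.097^1 = 0.285690
C(4,4)·0.903^4·0.097^0 = 0.664892
Sum = 0.9966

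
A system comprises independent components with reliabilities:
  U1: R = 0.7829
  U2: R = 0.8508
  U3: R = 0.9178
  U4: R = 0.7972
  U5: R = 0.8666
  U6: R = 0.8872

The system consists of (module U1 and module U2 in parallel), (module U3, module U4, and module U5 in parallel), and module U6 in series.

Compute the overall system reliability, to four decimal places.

Parallel (U1 and U2): 1 − (1 − 0.782900)(1 − 0.850800) = 0.967609
Parallel (U3, U4, and U5): 1 − (1 − 0.917800)(1 − 0.797200)(1 − 0.866600) = 0.997776
Series ([0.967609], [0.997776], and U6): 0.967609 × 0.997776 × 0.887200 = 0.8566

0.8566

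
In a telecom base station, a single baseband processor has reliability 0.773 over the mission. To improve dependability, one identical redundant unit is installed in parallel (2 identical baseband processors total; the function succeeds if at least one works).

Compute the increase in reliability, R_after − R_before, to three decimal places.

0.175

R_before = 0.773
R_after = 1 − (1 − 0.773)^2 = 0.948
ΔR = 0.948 − 0.773 = 0.175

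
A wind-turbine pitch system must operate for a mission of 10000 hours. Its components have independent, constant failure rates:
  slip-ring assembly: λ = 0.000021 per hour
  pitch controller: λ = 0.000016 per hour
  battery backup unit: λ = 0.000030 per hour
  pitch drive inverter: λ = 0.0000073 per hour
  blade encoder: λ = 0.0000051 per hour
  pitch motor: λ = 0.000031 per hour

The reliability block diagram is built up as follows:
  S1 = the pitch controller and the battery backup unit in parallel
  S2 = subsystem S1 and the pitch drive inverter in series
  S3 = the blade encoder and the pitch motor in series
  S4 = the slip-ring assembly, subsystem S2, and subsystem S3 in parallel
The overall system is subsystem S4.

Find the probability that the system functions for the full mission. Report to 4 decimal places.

0.9939

R(slip-ring assembly) = exp(−0.000021 × 10000) = 0.810584
R(pitch controller) = exp(−0.000016 × 10000) = 0.852144
R(battery backup unit) = exp(−0.000030 × 10000) = 0.740818
R(pitch drive inverter) = exp(−0.0000073 × 10000) = 0.929601
R(blade encoder) = exp(−0.0000051 × 10000) = 0.950279
R(pitch motor) = exp(−0.000031 × 10000) = 0.733447
Parallel (pitch controller and battery backup unit): 1 − (1 − 0.852144)(1 − 0.740818) = 0.961678
Series ([0.961678] and pitch drive inverter): 0.961678 × 0.929601 = 0.893977
Series (blade encoder and pitch motor): 0.950279 × 0.733447 = 0.696979
Parallel (slip-ring assembly, [0.893977], and [0.696979]): 1 − (1 − 0.810584)(1 − 0.893977)(1 − 0.696979) = 0.9939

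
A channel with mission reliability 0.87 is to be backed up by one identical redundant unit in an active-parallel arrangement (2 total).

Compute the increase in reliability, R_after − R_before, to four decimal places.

0.1131

R_before = 0.87
R_after = 1 − (1 − 0.87)^2 = 0.9831
ΔR = 0.9831 − 0.87 = 0.1131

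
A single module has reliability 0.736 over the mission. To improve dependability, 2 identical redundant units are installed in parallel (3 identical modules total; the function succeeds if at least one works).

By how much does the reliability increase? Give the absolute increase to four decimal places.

R_before = 0.736
R_after = 1 − (1 − 0.736)^3 = 0.9816
ΔR = 0.9816 − 0.736 = 0.2456

0.2456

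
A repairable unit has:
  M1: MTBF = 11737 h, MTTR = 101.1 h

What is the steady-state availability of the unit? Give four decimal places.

0.9915

A(M1) = MTBF/(MTBF+MTTR) = 11737/(11737+101.1) = 0.9915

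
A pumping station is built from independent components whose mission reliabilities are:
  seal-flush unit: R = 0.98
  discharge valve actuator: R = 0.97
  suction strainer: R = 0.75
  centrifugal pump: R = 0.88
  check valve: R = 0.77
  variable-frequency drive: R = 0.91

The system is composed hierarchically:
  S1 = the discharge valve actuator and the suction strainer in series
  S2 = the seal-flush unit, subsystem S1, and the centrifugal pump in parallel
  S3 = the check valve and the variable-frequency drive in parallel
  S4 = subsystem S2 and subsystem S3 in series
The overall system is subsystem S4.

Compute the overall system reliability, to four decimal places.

0.9787

Series (discharge valve actuator and suction strainer): 0.970000 × 0.750000 = 0.727500
Parallel (seal-flush unit, [0.727500], and centrifugal pump): 1 − (1 − 0.980000)(1 − 0.727500)(1 − 0.880000) = 0.999346
Parallel (check valve and variable-frequency drive): 1 − (1 − 0.770000)(1 − 0.910000) = 0.979300
Series ([0.999346] and [0.979300]): 0.999346 × 0.979300 = 0.9787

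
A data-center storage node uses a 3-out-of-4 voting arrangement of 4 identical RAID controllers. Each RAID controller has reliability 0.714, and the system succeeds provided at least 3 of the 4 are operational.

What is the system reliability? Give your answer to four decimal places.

0.6763

R = Σ_{i=3}^{4} C(4,i) p^i (1−p)^{4−i} with p = 0.714
C(4,3)·0.714^3·0.286^1 = 0.416410
C(4,4)·0.714^4·0.286^0 = 0.259892
Sum = 0.6763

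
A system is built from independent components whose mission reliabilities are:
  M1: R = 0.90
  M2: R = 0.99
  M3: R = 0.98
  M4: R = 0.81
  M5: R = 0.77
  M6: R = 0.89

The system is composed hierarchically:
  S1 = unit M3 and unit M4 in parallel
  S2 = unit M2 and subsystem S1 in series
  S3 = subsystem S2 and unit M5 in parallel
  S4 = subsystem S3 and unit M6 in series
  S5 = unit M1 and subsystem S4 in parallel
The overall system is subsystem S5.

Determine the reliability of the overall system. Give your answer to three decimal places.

Parallel (M3 and M4): 1 − (1 − 0.98000)(1 − 0.81000) = 0.99620
Series (M2 and [0.99620]): 0.99000 × 0.99620 = 0.98624
Parallel ([0.98624] and M5): 1 − (1 − 0.98624)(1 − 0.77000) = 0.99684
Series ([0.99684] and M6): 0.99684 × 0.89000 = 0.88719
Parallel (M1 and [0.88719]): 1 − (1 − 0.90000)(1 − 0.88719) = 0.989

0.989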